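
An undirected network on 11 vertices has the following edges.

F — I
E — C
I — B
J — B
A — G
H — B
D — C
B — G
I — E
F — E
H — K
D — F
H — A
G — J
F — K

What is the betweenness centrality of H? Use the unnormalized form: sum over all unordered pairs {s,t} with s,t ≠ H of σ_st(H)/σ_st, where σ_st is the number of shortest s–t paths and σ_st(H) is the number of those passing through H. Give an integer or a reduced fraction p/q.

101/12

Pairs whose geodesics pass through H — F–A: 1; K–A: 1; K–G: 2/2; K–J: 1; K–B: 1; A–B: 1/2; A–I: 1/2; A–E: 2/3; A–C: 3/4; A–D: 1.
All other pairs contribute 0.
Summing the contributions gives betweenness(H) = 101/12.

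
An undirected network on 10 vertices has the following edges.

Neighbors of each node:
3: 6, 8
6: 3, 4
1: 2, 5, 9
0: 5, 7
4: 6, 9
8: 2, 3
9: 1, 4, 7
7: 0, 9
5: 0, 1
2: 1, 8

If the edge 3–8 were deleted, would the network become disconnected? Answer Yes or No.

No

Even without that edge, 3 still reaches 8 via 3 – 6 – 4 – 9 – 1 – 2 – 8, so the network stays connected. Not a bridge.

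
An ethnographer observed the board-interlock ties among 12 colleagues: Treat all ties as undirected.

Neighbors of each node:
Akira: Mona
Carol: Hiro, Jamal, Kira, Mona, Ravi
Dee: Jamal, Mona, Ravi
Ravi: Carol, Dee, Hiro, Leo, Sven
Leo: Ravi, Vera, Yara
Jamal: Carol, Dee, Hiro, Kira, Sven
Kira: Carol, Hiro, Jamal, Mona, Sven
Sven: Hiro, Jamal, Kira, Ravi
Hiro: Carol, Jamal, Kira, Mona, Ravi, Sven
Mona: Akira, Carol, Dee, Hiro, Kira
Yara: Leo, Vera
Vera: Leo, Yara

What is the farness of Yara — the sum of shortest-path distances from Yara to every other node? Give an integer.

Distances from Yara: Akira:5, Carol:3, Dee:3, Hiro:3, Jamal:4, Kira:4, Leo:1, Mona:4, Ravi:2, Sven:3, Vera:1.
Sum = 5 + 3 + 3 + 3 + 4 + 4 + 1 + 4 + 2 + 3 + 1 = 33.

33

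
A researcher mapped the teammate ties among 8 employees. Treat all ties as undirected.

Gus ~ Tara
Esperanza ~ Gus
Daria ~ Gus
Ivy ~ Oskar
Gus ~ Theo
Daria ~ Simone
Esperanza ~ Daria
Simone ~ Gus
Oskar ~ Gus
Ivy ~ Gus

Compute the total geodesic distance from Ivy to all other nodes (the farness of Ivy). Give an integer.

12

Distances from Ivy: Daria:2, Esperanza:2, Gus:1, Oskar:1, Simone:2, Tara:2, Theo:2.
Sum = 2 + 2 + 1 + 1 + 2 + 2 + 2 = 12.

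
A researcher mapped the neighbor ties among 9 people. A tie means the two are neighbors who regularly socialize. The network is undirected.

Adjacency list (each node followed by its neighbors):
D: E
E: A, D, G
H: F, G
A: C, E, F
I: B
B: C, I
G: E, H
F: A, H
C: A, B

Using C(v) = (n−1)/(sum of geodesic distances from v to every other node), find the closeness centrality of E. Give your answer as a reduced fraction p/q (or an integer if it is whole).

1/2

Distances from E: A:1, B:3, C:2, D:1, F:2, G:1, H:2, I:4. Sum = 16.
n = 9, so closeness = 8/16 = 1/2.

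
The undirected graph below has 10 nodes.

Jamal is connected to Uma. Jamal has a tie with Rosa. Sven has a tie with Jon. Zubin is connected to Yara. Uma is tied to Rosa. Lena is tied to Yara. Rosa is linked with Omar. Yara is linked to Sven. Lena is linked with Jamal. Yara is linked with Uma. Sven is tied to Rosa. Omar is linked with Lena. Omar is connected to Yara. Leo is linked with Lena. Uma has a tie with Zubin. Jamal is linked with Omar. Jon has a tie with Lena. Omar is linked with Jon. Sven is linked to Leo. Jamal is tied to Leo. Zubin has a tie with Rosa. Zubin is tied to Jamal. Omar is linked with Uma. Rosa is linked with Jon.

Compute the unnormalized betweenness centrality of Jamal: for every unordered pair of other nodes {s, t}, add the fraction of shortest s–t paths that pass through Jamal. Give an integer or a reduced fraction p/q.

53/12

Pairs whose geodesics pass through Jamal — Rosa–Leo: 1/2; Rosa–Lena: 1/3; Uma–Leo: 1; Uma–Lena: 1/3; Omar–Leo: 1/2; Omar–Zubin: 1/4; Leo–Zubin: 1; Zubin–Lena: 1/2.
All other pairs contribute 0.
Summing the contributions gives betweenness(Jamal) = 53/12.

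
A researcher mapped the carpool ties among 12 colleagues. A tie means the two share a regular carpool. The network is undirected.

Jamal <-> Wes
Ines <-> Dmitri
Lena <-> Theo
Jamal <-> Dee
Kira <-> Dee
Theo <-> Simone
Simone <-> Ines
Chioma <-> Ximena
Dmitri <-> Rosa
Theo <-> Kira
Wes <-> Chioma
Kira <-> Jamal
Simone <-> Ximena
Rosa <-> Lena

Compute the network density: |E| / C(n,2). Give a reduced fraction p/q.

7/33

There are 14 edges and 12 nodes, so the maximum possible is C(12,2) = 66.
Density = 14/66 = 7/33.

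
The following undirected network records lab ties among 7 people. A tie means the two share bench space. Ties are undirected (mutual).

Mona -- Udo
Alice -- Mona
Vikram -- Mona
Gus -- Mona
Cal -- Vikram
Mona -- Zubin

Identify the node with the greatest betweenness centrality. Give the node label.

Unnormalized betweenness of each node: Alice:0, Cal:0, Gus:0, Mona:14, Udo:0, Vikram:5, Zubin:0.
Mona has the largest value, 14, making it the main broker — the node through which the most shortest paths run.

Mona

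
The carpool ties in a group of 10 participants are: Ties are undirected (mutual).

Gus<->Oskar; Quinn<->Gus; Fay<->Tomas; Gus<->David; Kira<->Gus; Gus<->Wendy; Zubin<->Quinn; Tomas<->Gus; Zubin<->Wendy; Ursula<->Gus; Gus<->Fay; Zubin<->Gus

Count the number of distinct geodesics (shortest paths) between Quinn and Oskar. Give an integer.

The shortest distance is 2, and the only length-2 path is Quinn–Gus–Oskar. So there is exactly 1 shortest path.

1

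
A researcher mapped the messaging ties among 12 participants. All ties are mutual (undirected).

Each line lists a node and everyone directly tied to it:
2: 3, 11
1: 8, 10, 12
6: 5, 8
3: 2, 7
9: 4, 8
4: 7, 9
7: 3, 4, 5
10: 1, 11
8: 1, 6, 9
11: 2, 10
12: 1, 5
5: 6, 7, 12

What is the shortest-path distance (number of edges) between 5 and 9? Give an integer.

One shortest route is 5 – 6 – 8 – 9, which uses 3 edges, and at distance 2 from 5 we only reach {1, 3, 4, 8}, which does not include 9. So d(5,9) = 3.

3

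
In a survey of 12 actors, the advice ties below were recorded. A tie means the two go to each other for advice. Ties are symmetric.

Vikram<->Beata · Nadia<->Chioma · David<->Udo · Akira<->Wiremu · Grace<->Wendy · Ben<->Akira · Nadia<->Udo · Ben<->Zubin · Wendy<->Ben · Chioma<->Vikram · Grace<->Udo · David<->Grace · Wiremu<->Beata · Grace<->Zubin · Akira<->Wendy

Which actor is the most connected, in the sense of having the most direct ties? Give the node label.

Grace

Degrees — Akira:3, Beata:2, Ben:3, Chioma:2, David:2, Grace:4, Nadia:2, Udo:3, Vikram:2, Wendy:3, Wiremu:2, Zubin:2.
The maximum is 4, attained only by Grace.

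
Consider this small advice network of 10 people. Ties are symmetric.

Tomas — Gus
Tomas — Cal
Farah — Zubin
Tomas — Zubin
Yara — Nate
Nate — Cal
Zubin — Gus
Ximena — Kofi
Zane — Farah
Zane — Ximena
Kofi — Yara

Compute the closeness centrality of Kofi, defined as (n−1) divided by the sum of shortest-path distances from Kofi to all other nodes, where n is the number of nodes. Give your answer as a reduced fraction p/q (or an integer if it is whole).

9/25

Distances from Kofi: Cal:3, Farah:3, Gus:5, Nate:2, Tomas:4, Ximena:1, Yara:1, Zane:2, Zubin:4. Sum = 25.
n = 10, so closeness = 9/25.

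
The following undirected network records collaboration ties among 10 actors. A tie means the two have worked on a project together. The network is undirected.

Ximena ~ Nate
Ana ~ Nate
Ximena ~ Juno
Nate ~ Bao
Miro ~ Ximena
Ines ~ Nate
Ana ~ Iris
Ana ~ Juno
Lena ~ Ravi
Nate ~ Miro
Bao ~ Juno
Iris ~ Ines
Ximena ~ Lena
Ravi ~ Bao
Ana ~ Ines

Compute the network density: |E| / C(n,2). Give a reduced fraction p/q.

There are 15 edges and 10 nodes, so the maximum possible is C(10,2) = 45.
Density = 15/45 = 1/3.

1/3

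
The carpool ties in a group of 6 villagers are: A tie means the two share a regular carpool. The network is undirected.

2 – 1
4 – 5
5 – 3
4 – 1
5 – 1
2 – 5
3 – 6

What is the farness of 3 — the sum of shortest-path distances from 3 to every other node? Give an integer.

8

Distances from 3: 1:2, 2:2, 4:2, 5:1, 6:1.
Sum = 2 + 2 + 2 + 1 + 1 = 8.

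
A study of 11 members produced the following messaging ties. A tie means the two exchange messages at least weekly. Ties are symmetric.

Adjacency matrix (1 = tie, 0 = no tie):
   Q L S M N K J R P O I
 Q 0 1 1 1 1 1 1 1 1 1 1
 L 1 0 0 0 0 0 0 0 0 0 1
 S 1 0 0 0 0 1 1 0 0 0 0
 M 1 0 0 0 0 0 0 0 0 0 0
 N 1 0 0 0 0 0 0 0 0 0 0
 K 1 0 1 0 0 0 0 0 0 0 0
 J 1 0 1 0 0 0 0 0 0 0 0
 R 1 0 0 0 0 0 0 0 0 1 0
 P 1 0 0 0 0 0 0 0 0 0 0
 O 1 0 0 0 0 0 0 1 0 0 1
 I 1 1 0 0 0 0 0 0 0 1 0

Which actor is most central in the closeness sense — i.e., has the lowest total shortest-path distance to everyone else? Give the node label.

Farness (sum of distances to all others) for each node — I:17, J:18, K:18, L:18, M:19, N:19, O:17, P:19, Q:10, R:18, S:17.
The smallest farness is 10, for Q, so Q has the highest closeness.

Q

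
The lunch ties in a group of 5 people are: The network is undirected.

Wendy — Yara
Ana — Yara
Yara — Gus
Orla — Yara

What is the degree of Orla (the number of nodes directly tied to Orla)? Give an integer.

Orla is directly tied to Yara. That is 1 neighbor, so the degree of Orla is 1.

1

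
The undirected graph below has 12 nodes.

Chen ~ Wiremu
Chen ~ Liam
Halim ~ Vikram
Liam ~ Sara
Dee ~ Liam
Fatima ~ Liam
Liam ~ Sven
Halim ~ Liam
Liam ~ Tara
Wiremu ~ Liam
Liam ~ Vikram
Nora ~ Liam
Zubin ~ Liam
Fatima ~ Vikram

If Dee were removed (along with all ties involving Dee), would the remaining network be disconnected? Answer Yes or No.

No

Even without Dee, every remaining node can still reach every other (the residual graph is connected), so Dee is not a cut vertex.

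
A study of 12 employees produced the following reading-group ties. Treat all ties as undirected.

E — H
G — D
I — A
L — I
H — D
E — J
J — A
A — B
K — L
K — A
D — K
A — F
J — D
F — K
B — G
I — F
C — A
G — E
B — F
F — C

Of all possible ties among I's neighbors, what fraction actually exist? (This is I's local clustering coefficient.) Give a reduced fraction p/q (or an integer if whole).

I's neighbors: A, F, and L (k = 3).
Possible neighbor pairs: C(3,2) = 3. Edges among them: A–F → e = 1.
Clustering(I) = 1/3.

1/3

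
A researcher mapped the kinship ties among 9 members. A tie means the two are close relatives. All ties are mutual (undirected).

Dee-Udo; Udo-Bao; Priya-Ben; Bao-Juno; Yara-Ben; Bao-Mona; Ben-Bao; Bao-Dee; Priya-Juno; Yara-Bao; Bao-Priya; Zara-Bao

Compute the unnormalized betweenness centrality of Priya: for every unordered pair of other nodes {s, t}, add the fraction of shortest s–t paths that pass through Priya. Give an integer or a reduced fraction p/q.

1/2

Pairs whose geodesics pass through Priya — Ben–Juno: 1/2.
All other pairs contribute 0.
Summing the contributions gives betweenness(Priya) = 1/2.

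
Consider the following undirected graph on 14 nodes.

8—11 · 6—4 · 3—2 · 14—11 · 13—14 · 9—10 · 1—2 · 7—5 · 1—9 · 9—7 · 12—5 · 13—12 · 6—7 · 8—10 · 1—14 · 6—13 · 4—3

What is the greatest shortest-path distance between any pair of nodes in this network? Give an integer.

Eccentricity of each node (its greatest distance to any other): 1:3, 2:4, 3:5, 4:5, 5:4, 6:4, 7:4, 8:5, 9:3, 10:4, 11:4, 12:4, 13:4, 14:3.
The maximum eccentricity is 5, realized for instance by the pair 3–8 via 3 – 2 – 1 – 14 – 11 – 8. So the diameter is 5.

5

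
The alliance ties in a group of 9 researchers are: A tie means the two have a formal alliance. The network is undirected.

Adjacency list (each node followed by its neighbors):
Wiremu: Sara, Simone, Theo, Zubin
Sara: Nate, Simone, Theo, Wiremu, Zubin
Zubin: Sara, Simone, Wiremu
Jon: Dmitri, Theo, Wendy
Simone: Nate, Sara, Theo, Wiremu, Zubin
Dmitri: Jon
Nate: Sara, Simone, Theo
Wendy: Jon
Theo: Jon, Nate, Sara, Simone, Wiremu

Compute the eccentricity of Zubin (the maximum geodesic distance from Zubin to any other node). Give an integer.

Distances from Zubin: Dmitri:4, Jon:3, Nate:2, Sara:1, Simone:1, Theo:2, Wendy:4, Wiremu:1.
The largest is 4 (to Dmitri and Wendy), so the eccentricity of Zubin is 4.

4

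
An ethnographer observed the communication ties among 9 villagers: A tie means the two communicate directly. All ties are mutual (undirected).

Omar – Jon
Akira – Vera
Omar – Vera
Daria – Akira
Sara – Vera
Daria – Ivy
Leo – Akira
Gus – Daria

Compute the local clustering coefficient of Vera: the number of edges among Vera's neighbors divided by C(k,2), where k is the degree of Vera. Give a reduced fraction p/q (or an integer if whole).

0

Vera's neighbors: Akira, Omar, and Sara (k = 3).
Possible neighbor pairs: C(3,2) = 3. Edges among them: none → e = 0.
Clustering(Vera) = 0/3 = 0.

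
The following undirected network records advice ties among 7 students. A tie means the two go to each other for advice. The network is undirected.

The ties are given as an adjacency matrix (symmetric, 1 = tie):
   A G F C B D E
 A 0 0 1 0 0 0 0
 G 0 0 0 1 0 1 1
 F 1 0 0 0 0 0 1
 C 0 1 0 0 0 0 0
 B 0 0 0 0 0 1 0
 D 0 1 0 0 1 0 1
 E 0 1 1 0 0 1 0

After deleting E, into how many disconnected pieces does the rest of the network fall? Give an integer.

Without E, the remaining ties split the others into: {A, F}; {B, C, D, G}.
That's 2 separate components.

2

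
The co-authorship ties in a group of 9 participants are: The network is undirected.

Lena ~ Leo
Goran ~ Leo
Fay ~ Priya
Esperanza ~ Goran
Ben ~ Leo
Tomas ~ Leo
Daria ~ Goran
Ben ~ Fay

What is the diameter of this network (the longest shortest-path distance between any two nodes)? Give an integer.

Eccentricity of each node (its greatest distance to any other): Ben:3, Daria:5, Esperanza:5, Fay:4, Goran:4, Lena:4, Leo:3, Priya:5, Tomas:4.
The maximum eccentricity is 5, realized for instance by the pair Esperanza–Priya via Esperanza – Goran – Leo – Ben – Fay – Priya. So the diameter is 5.

5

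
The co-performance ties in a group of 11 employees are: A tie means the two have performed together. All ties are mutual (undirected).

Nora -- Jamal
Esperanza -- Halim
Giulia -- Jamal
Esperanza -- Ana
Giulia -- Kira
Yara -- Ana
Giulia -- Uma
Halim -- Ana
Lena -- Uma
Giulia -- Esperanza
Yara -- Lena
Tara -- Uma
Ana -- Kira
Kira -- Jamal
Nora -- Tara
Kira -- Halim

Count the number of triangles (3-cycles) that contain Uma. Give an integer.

0

Uma's neighbors are Giulia, Lena, and Tara, but none of them are tied to each other, so no triangle contains Uma.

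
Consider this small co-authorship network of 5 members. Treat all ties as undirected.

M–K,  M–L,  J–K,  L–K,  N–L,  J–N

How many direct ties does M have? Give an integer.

M is directly tied to K and L. That is 2 neighbors, so the degree of M is 2.

2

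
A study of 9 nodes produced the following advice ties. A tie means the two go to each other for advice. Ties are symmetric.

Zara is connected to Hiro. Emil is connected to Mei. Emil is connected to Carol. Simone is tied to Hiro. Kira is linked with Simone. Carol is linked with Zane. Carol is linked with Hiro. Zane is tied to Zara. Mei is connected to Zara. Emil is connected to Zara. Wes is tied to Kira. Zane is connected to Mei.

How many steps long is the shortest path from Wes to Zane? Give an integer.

One shortest route is Wes – Kira – Simone – Hiro – Zara – Zane, which uses 5 edges, and at distance 4 from Wes we only reach {Carol, Zara}, which does not include Zane. So d(Wes,Zane) = 5.

5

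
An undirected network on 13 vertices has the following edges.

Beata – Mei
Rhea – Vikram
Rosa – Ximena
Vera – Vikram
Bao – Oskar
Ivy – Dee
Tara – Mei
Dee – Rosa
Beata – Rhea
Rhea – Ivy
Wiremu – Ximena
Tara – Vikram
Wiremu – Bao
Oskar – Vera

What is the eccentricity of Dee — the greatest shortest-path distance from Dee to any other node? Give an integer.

Distances from Dee: Bao:4, Beata:3, Ivy:1, Mei:4, Oskar:5, Rhea:2, Rosa:1, Tara:4, Vera:4, Vikram:3, Wiremu:3, Ximena:2.
The largest is 5 (to Oskar), so the eccentricity of Dee is 5.

5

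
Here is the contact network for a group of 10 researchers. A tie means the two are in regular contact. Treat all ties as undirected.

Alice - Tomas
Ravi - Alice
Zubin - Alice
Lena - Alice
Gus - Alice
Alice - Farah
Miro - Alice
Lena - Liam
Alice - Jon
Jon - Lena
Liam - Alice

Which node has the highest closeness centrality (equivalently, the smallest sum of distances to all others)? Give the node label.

Alice

Farness (sum of distances to all others) for each node — Alice:9, Farah:17, Gus:17, Jon:16, Lena:15, Liam:16, Miro:17, Ravi:17, Tomas:17, Zubin:17.
The smallest farness is 9, for Alice, so Alice has the highest closeness.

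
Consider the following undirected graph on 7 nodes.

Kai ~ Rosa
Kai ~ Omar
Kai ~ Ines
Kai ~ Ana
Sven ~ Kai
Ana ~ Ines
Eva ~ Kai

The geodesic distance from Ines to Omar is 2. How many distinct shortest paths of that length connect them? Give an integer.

1

The shortest distance is 2, and the only length-2 path is Ines–Kai–Omar. So there is exactly 1 shortest path.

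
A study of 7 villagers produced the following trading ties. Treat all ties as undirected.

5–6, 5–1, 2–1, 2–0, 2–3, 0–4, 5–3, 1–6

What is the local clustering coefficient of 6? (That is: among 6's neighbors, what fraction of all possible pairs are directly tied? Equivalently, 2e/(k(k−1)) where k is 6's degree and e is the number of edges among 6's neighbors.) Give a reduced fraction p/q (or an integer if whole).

1

6's neighbors: 1 and 5 (k = 2).
Possible neighbor pairs: C(2,2) = 1. Edges among them: 1–5 → e = 1.
Clustering(6) = 1/1.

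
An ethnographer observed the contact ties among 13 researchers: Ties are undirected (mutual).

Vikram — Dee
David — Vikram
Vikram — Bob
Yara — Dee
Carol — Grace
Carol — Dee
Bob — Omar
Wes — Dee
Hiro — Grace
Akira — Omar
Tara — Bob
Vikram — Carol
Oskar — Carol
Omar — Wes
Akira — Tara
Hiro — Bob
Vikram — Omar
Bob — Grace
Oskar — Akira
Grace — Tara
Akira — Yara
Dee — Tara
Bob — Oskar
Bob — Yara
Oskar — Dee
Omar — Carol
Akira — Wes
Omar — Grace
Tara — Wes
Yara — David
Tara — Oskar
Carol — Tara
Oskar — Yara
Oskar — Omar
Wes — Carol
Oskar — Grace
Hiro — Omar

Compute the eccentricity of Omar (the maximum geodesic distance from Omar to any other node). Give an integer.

Distances from Omar: Akira:1, Bob:1, Carol:1, David:2, Dee:2, Grace:1, Hiro:1, Oskar:1, Tara:2, Vikram:1, Wes:1, Yara:2.
The largest is 2 (to Dee, Tara, Yara, and David), so the eccentricity of Omar is 2.

2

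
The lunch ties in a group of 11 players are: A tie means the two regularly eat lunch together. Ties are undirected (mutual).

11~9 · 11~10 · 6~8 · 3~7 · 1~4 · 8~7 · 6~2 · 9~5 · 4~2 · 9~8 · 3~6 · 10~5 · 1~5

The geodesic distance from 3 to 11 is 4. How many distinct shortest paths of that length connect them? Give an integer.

The shortest distance is 4. The length-4 paths are: 3–6–8–9–11; 3–7–8–9–11.
That gives 2 distinct shortest paths.

2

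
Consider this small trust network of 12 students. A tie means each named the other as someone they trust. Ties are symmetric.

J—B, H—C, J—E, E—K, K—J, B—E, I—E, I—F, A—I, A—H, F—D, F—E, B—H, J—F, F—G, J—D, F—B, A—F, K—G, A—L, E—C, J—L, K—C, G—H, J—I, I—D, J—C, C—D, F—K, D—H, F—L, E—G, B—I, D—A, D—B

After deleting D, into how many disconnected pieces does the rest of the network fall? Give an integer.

D's neighbors (A, B, C, F, H, I, and J) remain reachable from one another through other ties, so the rest of the network stays in one piece.

1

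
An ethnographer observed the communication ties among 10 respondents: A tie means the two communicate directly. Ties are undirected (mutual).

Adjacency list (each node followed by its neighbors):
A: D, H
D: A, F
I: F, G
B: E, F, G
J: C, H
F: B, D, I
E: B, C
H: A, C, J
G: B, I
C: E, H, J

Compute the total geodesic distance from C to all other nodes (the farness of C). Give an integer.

Distances from C: A:2, B:2, D:3, E:1, F:3, G:3, H:1, I:4, J:1.
Sum = 2 + 2 + 3 + 1 + 3 + 3 + 1 + 4 + 1 = 20.

20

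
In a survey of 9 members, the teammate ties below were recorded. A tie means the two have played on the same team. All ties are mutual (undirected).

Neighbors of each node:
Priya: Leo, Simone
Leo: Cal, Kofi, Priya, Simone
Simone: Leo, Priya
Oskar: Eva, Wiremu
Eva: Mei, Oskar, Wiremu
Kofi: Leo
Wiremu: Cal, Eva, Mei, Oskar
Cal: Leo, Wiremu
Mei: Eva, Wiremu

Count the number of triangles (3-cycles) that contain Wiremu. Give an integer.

2

Wiremu's neighbors: Cal, Eva, Mei, and Oskar.
Neighbor pairs that are themselves tied: Wiremu–Eva–Mei; Wiremu–Eva–Oskar. Each forms one triangle with Wiremu, for 2 in total.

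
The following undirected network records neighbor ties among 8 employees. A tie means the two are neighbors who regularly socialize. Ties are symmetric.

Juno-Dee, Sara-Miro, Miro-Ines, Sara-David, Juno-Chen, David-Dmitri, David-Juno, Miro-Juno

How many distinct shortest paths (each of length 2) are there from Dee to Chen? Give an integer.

1

The shortest distance is 2, and the only length-2 path is Dee–Juno–Chen. So there is exactly 1 shortest path.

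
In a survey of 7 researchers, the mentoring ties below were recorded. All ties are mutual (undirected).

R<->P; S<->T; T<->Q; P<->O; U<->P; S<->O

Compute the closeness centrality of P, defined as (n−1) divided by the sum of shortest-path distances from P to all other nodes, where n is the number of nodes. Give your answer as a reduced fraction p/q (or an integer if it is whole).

Distances from P: O:1, Q:4, R:1, S:2, T:3, U:1. Sum = 12.
n = 7, so closeness = 6/12 = 1/2.

1/2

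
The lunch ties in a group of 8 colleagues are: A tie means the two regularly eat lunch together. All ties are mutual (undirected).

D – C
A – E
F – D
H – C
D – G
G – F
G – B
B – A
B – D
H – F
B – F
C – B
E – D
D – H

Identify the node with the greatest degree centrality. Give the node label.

Degrees — A:2, B:5, C:3, D:6, E:2, F:4, G:3, H:3.
The maximum is 6, attained only by D.

D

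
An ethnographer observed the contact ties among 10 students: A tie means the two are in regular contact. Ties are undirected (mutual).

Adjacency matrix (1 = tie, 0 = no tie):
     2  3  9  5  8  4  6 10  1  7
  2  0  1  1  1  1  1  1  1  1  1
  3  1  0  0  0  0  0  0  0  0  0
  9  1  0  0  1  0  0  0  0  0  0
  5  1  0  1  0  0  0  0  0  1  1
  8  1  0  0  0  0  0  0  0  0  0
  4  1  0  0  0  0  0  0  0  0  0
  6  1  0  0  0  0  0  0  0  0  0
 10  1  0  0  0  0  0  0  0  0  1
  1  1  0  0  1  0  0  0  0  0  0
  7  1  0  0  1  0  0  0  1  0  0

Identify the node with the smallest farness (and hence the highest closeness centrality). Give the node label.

Farness (sum of distances to all others) for each node — 1:16, 2:9, 3:17, 4:17, 5:14, 6:17, 7:15, 8:17, 9:16, 10:16.
The smallest farness is 9, for 2, so 2 has the highest closeness.

2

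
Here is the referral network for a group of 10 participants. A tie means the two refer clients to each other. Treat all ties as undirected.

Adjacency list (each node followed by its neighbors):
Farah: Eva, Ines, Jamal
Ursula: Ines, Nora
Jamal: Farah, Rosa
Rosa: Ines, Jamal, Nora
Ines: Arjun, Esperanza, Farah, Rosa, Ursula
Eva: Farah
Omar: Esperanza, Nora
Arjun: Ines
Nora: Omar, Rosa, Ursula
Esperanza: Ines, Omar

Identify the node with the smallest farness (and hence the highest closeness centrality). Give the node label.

Farness (sum of distances to all others) for each node — Arjun:21, Esperanza:18, Eva:25, Farah:17, Ines:13, Jamal:20, Nora:19, Omar:21, Rosa:16, Ursula:18.
The smallest farness is 13, for Ines, so Ines has the highest closeness.

Ines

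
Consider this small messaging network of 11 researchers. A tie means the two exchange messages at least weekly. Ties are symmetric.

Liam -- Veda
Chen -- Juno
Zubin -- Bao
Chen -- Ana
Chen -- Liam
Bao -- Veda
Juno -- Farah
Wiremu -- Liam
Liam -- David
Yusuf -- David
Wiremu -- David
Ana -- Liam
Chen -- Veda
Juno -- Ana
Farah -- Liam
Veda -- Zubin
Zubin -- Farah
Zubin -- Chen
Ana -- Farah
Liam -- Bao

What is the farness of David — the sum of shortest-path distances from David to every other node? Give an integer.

Distances from David: Ana:2, Bao:2, Chen:2, Farah:2, Juno:3, Liam:1, Veda:2, Wiremu:1, Yusuf:1, Zubin:3.
Sum = 2 + 2 + 2 + 2 + 3 + 1 + 2 + 1 + 1 + 3 = 19.

19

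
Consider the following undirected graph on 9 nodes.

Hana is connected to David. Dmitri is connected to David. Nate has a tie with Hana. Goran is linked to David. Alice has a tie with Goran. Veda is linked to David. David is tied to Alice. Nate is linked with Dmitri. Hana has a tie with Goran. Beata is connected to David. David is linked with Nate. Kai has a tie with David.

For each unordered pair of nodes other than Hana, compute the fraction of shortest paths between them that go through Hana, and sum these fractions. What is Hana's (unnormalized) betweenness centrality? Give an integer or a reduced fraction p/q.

Pairs whose geodesics pass through Hana — Nate–Goran: 1/2.
All other pairs contribute 0.
Summing the contributions gives betweenness(Hana) = 1/2.

1/2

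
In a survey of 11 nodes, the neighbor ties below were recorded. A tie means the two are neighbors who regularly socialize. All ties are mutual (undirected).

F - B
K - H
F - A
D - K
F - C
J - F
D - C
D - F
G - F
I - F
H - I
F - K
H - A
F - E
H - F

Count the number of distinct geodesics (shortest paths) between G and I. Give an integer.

The shortest distance is 2, and the only length-2 path is G–F–I. So there is exactly 1 shortest path.

1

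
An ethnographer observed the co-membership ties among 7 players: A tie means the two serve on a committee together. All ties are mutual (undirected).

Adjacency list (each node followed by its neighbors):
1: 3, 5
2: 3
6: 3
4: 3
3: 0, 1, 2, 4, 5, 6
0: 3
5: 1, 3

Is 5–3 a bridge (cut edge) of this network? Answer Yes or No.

No

Even without that edge, 5 still reaches 3 via 5 – 1 – 3, so the network stays connected. Not a bridge.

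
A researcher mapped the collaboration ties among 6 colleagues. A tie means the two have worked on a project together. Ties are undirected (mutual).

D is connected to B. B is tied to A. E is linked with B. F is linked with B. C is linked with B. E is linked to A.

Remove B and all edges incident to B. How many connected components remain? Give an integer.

Without B, the remaining ties split the others into: {C}; {A, E}; {D}; {F}.
That's 4 separate components.

4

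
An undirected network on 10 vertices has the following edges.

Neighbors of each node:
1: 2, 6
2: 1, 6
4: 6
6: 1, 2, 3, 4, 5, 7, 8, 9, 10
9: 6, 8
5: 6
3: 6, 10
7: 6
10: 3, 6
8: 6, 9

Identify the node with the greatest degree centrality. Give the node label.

6

Degrees — 1:2, 2:2, 3:2, 4:1, 5:1, 6:9, 7:1, 8:2, 9:2, 10:2.
The maximum is 9, attained only by 6.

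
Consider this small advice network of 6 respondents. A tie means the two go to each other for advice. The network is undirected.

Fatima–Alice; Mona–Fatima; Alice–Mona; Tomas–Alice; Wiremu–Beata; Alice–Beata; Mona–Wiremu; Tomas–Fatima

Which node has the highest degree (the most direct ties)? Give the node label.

Alice

Degrees — Alice:4, Beata:2, Fatima:3, Mona:3, Tomas:2, Wiremu:2.
The maximum is 4, attained only by Alice.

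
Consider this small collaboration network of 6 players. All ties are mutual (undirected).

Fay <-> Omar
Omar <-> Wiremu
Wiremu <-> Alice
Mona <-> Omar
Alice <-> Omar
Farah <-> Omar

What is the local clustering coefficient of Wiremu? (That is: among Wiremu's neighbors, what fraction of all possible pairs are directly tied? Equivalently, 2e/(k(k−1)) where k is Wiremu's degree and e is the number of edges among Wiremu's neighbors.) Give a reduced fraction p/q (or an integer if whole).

Wiremu's neighbors: Alice and Omar (k = 2).
Possible neighbor pairs: C(2,2) = 1. Edges among them: Alice–Omar → e = 1.
Clustering(Wiremu) = 1/1.

1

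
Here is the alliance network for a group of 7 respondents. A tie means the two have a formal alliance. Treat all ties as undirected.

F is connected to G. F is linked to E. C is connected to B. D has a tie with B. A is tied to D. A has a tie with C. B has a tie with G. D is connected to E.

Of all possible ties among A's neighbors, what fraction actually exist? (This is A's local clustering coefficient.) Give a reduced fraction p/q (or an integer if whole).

A's neighbors: C and D (k = 2).
Possible neighbor pairs: C(2,2) = 1. Edges among them: none → e = 0.
Clustering(A) = 0/1.

0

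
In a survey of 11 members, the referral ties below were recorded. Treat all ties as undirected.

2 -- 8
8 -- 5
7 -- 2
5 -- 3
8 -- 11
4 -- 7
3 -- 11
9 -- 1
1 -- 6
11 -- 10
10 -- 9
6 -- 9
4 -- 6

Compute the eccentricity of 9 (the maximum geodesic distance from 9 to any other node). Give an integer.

Distances from 9: 1:1, 2:4, 3:3, 4:2, 5:4, 6:1, 7:3, 8:3, 10:1, 11:2.
The largest is 4 (to 5 and 2), so the eccentricity of 9 is 4.

4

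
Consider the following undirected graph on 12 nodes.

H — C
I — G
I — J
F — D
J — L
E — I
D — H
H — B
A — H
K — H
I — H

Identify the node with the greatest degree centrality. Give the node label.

H

Degrees — A:1, B:1, C:1, D:2, E:1, F:1, G:1, H:6, I:4, J:2, K:1, L:1.
The maximum is 6, attained only by H.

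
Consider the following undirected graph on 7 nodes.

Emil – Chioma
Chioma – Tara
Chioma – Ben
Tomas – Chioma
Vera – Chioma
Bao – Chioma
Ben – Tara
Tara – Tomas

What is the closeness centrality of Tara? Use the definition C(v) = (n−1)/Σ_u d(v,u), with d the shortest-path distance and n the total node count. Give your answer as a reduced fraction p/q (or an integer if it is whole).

Distances from Tara: Bao:2, Ben:1, Chioma:1, Emil:2, Tomas:1, Vera:2. Sum = 9.
n = 7, so closeness = 6/9 = 2/3.

2/3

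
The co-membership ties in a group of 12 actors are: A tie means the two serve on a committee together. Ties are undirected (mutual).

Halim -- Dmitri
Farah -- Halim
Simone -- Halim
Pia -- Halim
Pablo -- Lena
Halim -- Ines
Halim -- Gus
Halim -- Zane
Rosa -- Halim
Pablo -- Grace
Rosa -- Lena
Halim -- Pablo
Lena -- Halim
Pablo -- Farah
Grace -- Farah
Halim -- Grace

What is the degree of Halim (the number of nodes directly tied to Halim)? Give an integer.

11

Halim is directly tied to Dmitri, Farah, Grace, Gus, Ines, Lena, Pablo, Pia, Rosa, Simone, and Zane. That is 11 neighbors, so the degree of Halim is 11.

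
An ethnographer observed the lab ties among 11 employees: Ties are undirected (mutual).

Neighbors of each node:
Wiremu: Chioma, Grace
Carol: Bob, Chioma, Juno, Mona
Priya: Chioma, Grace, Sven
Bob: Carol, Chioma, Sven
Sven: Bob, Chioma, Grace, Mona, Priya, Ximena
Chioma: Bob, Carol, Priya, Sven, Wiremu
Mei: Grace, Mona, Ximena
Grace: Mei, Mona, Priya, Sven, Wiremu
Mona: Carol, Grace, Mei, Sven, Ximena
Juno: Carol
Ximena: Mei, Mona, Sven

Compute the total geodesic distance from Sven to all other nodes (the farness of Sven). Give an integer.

Distances from Sven: Bob:1, Carol:2, Chioma:1, Grace:1, Juno:3, Mei:2, Mona:1, Priya:1, Wiremu:2, Ximena:1.
Sum = 1 + 2 + 1 + 1 + 3 + 2 + 1 + 1 + 2 + 1 = 15.

15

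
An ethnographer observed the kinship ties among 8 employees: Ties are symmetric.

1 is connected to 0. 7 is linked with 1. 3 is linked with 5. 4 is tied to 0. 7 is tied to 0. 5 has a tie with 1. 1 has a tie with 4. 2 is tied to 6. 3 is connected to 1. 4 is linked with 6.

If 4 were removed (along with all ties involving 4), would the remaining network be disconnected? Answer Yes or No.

Removing 4 leaves {0, 1, 3, 5, and 7} with no path to {2 and 6}, so the network splits into 2 components. 4 is a cut vertex.

Yes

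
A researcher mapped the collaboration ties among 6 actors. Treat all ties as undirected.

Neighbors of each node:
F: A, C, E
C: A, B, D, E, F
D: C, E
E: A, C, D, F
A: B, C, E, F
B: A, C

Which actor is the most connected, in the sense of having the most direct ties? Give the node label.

Degrees — A:4, B:2, C:5, D:2, E:4, F:3.
The maximum is 5, attained only by C.

C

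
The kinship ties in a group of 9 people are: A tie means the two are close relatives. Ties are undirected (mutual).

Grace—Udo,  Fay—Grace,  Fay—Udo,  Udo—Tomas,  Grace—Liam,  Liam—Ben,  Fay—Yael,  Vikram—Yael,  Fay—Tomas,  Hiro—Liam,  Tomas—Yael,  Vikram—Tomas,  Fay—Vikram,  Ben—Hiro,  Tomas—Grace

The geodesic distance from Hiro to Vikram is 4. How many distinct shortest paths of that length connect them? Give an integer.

2

The shortest distance is 4. The length-4 paths are: Hiro–Liam–Grace–Fay–Vikram; Hiro–Liam–Grace–Tomas–Vikram.
That gives 2 distinct shortest paths.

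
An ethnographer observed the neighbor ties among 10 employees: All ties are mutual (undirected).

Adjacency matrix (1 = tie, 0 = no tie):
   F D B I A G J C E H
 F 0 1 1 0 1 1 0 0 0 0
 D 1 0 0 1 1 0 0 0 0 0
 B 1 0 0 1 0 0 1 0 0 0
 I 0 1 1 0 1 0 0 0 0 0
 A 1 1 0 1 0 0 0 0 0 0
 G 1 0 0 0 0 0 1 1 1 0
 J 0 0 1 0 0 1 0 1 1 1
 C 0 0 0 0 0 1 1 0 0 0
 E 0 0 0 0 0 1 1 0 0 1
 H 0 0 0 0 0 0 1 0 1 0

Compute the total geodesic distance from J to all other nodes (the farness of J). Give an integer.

15

Distances from J: A:3, B:1, C:1, D:3, E:1, F:2, G:1, H:1, I:2.
Sum = 3 + 1 + 1 + 3 + 1 + 2 + 1 + 1 + 2 = 15.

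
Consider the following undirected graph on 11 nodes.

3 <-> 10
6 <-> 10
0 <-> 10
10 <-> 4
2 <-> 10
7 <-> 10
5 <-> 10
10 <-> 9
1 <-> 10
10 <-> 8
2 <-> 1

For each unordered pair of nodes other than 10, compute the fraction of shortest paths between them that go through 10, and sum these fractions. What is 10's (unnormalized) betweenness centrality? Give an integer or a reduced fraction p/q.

Pairs whose geodesics pass through 10 — 0–8: 1; 0–7: 1; 0–1: 1; 0–6: 1; 0–3: 1; 0–9: 1; 0–5: 1; 0–2: 1; 0–4: 1; 8–7: 1; 8–1: 1; 8–6: 1; 8–3: 1; 8–9: 1 … (+30 more pairs).
All other pairs contribute 0.
Summing the contributions gives betweenness(10) = 44.

44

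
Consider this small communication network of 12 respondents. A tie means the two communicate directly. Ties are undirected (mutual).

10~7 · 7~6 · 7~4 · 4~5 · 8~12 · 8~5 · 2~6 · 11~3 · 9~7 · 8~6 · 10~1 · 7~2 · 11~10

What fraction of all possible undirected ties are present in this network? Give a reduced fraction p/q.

There are 13 edges and 12 nodes, so the maximum possible is C(12,2) = 66.
Density = 13/66.

13/66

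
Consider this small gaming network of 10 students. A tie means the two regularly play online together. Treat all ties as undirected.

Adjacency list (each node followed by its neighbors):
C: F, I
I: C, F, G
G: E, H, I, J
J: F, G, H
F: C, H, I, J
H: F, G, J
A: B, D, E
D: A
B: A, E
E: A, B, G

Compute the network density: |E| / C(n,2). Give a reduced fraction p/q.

14/45

There are 14 edges and 10 nodes, so the maximum possible is C(10,2) = 45.
Density = 14/45.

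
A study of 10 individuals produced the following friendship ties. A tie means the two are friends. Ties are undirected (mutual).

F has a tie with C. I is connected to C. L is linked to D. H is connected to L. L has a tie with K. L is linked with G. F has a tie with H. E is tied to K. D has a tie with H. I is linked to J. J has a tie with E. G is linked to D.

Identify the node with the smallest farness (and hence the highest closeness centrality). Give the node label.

Farness (sum of distances to all others) for each node — C:23, D:21, E:22, F:21, G:25, H:19, I:25, J:24, K:20, L:18.
The smallest farness is 18, for L, so L has the highest closeness.

L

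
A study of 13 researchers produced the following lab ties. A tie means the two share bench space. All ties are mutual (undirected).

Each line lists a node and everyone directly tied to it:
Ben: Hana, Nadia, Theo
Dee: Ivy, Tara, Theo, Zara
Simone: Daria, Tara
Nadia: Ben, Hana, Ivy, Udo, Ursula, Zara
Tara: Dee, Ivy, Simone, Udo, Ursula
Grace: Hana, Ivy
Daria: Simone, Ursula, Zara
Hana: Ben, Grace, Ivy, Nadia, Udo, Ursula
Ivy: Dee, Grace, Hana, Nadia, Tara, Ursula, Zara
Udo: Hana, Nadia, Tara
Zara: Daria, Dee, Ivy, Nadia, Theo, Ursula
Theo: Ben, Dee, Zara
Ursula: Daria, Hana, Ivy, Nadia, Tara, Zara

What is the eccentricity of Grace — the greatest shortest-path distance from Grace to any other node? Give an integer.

3

Distances from Grace: Ben:2, Daria:3, Dee:2, Hana:1, Ivy:1, Nadia:2, Simone:3, Tara:2, Theo:3, Udo:2, Ursula:2, Zara:2.
The largest is 3 (to Theo, Daria, and Simone), so the eccentricity of Grace is 3.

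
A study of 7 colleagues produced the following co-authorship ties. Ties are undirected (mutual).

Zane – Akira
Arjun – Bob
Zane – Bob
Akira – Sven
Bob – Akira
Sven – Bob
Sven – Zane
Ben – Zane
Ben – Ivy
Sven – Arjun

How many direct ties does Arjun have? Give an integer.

2

Arjun is directly tied to Bob and Sven. That is 2 neighbors, so the degree of Arjun is 2.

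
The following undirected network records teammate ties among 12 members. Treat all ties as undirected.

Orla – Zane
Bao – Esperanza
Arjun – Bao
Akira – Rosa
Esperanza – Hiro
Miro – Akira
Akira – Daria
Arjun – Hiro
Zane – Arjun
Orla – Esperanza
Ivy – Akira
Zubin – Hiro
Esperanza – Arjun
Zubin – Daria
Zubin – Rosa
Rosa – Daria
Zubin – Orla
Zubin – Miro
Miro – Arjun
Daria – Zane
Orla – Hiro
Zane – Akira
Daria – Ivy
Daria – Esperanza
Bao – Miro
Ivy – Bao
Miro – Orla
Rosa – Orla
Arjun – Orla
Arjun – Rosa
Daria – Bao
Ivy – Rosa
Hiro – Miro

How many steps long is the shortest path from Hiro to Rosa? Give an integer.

One shortest route is Hiro – Zubin – Rosa, which uses 2 edges, and Hiro and Rosa are not directly tied, so nothing shorter exists. So d(Hiro,Rosa) = 2.

2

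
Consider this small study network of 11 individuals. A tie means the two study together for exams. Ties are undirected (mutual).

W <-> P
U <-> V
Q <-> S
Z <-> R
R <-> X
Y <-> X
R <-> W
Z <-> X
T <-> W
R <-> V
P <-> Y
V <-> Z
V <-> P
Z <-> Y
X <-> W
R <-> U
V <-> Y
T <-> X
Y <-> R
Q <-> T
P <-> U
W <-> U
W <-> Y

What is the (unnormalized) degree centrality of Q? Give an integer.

Q is directly tied to S and T. That is 2 neighbors, so the degree of Q is 2.

2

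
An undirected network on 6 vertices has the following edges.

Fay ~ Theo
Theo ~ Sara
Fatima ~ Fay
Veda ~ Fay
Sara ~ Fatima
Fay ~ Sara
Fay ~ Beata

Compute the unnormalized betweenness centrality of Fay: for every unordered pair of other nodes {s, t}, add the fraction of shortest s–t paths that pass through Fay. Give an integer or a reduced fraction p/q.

Pairs whose geodesics pass through Fay — Sara–Veda: 1; Sara–Beata: 1; Veda–Beata: 1; Veda–Fatima: 1; Veda–Theo: 1; Beata–Fatima: 1; Beata–Theo: 1; Fatima–Theo: 1/2.
All other pairs contribute 0.
Summing the contributions gives betweenness(Fay) = 15/2.

15/2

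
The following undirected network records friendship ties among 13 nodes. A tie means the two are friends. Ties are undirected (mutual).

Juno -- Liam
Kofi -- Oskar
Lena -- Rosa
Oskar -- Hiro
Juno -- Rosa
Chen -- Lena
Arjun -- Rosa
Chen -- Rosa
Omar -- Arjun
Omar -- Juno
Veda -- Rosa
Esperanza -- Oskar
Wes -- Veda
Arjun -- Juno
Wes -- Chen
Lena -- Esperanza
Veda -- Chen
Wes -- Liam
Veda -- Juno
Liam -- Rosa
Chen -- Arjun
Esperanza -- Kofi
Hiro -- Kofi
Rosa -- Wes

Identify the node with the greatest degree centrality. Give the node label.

Rosa

Degrees — Arjun:4, Chen:5, Esperanza:3, Hiro:2, Juno:5, Kofi:3, Lena:3, Liam:3, Omar:2, Oskar:3, Rosa:7, Veda:4, Wes:4.
The maximum is 7, attained only by Rosa.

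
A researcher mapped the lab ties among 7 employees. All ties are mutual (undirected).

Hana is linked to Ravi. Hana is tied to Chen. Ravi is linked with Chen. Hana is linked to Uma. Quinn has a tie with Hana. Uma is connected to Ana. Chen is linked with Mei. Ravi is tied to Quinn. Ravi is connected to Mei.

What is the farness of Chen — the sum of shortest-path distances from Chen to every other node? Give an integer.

Distances from Chen: Ana:3, Hana:1, Mei:1, Quinn:2, Ravi:1, Uma:2.
Sum = 3 + 1 + 1 + 2 + 1 + 2 = 10.

10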